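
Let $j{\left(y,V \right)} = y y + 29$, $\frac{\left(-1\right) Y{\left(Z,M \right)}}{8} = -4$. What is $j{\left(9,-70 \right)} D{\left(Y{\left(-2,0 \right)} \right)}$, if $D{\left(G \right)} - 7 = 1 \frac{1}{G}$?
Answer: $\frac{12375}{16} \approx 773.44$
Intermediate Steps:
$Y{\left(Z,M \right)} = 32$ ($Y{\left(Z,M \right)} = \left(-8\right) \left(-4\right) = 32$)
$j{\left(y,V \right)} = 29 + y^{2}$ ($j{\left(y,V \right)} = y^{2} + 29 = 29 + y^{2}$)
$D{\left(G \right)} = 7 + \frac{1}{G}$ ($D{\left(G \right)} = 7 + 1 \frac{1}{G} = 7 + \frac{1}{G}$)
$j{\left(9,-70 \right)} D{\left(Y{\left(-2,0 \right)} \right)} = \left(29 + 9^{2}\right) \left(7 + \frac{1}{32}\right) = \left(29 + 81\right) \left(7 + \frac{1}{32}\right) = 110 \cdot \frac{225}{32} = \frac{12375}{16}$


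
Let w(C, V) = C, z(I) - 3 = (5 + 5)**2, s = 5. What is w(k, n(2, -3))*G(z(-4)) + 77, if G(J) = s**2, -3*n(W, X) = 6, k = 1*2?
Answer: 127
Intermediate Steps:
k = 2
z(I) = 103 (z(I) = 3 + (5 + 5)**2 = 3 + 10**2 = 3 + 100 = 103)
n(W, X) = -2 (n(W, X) = -1/3*6 = -2)
G(J) = 25 (G(J) = 5**2 = 25)
w(k, n(2, -3))*G(z(-4)) + 77 = 2*25 + 77 = 50 + 77 = 127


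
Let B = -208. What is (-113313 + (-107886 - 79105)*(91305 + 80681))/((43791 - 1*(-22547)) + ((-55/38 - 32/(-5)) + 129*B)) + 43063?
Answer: -5787112584307/7507081 ≈ -7.7089e+5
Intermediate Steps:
(-113313 + (-107886 - 79105)*(91305 + 80681))/((43791 - 1*(-22547)) + ((-55/38 - 32/(-5)) + 129*B)) + 43063 = (-113313 + (-107886 - 79105)*(91305 + 80681))/((43791 - 1*(-22547)) + ((-55/38 - 32/(-5)) + 129*(-208))) + 43063 = (-113313 - 186991*171986)/((43791 + 22547) + ((-55*1/38 - 32*(-⅕)) - 26832)) + 43063 = (-113313 - 32159834126)/(66338 + ((-55/38 + 32/5) - 26832)) + 43063 = -32159947439/(66338 + (941/190 - 26832)) + 43063 = -32159947439/(66338 - 5097139/190) + 43063 = -32159947439/7507081/190 + 43063 = -32159947439*190/7507081 + 43063 = -6110390013410/7507081 + 43063 = -5787112584307/7507081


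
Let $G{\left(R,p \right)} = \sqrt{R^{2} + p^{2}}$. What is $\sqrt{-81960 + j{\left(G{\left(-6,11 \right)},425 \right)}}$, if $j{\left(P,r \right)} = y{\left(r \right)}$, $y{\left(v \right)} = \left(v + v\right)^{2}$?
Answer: $2 \sqrt{160135} \approx 800.34$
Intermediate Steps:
$y{\left(v \right)} = 4 v^{2}$ ($y{\left(v \right)} = \left(2 v\right)^{2} = 4 v^{2}$)
$j{\left(P,r \right)} = 4 r^{2}$
$\sqrt{-81960 + j{\left(G{\left(-6,11 \right)},425 \right)}} = \sqrt{-81960 + 4 \cdot 425^{2}} = \sqrt{-81960 + 4 \cdot 180625} = \sqrt{-81960 + 722500} = \sqrt{640540} = 2 \sqrt{160135}$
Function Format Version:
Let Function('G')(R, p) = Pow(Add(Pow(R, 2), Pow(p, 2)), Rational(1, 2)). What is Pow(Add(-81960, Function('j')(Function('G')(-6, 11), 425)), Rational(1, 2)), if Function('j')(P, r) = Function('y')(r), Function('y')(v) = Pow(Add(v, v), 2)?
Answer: Mul(2, Pow(160135, Rational(1, 2))) ≈ 800.34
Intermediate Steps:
Function('y')(v) = Mul(4, Pow(v, 2)) (Function('y')(v) = Pow(Mul(2, v), 2) = Mul(4, Pow(v, 2)))
Function('j')(P, r) = Mul(4, Pow(r, 2))
Pow(Add(-81960, Function('j')(Function('G')(-6, 11), 425)), Rational(1, 2)) = Pow(Add(-81960, Mul(4, Pow(425, 2))), Rational(1, 2)) = Pow(Add(-81960, Mul(4, 180625)), Rational(1, 2)) = Pow(Add(-81960, 722500), Rational(1, 2)) = Pow(640540, Rational(1, 2)) = Mul(2, Pow(160135, Rational(1, 2)))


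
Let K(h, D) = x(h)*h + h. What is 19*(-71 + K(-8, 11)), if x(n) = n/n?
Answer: -1653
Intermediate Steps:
x(n) = 1
K(h, D) = 2*h (K(h, D) = 1*h + h = h + h = 2*h)
19*(-71 + K(-8, 11)) = 19*(-71 + 2*(-8)) = 19*(-71 - 16) = 19*(-87) = -1653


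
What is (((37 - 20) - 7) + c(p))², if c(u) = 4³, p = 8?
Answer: 5476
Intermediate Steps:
c(u) = 64
(((37 - 20) - 7) + c(p))² = (((37 - 20) - 7) + 64)² = ((17 - 7) + 64)² = (10 + 64)² = 74² = 5476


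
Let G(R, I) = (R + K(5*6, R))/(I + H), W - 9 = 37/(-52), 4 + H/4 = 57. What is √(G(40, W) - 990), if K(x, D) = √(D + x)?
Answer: √(-129881028350 + 595660*√70)/11455 ≈ 31.461*I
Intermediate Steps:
H = 212 (H = -16 + 4*57 = -16 + 228 = 212)
W = 431/52 (W = 9 + 37/(-52) = 9 + 37*(-1/52) = 9 - 37/52 = 431/52 ≈ 8.2885)
G(R, I) = (R + √(30 + R))/(212 + I) (G(R, I) = (R + √(R + 5*6))/(I + 212) = (R + √(R + 30))/(212 + I) = (R + √(30 + R))/(212 + I))
√(G(40, W) - 990) = √((40 + √(30 + 40))/(212 + 431/52) - 990) = √((40 + √70)/(11455/52) - 990) = √(52*(40 + √70)/11455 - 990) = √((416/2291 + 52*√70/11455) - 990) = √(-2267674/2291 + 52*√70/11455)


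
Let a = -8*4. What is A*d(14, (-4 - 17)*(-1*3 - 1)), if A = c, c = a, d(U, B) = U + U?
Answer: -896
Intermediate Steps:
d(U, B) = 2*U
a = -32
c = -32
A = -32
A*d(14, (-4 - 17)*(-1*3 - 1)) = -64*14 = -32*28 = -896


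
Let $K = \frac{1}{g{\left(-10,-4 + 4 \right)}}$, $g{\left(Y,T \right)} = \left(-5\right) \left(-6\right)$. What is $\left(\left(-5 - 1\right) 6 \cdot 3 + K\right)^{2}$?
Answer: $\frac{10491121}{900} \approx 11657.0$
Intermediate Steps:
$g{\left(Y,T \right)} = 30$
$K = \frac{1}{30} \approx 0.033333$
$\left(\left(-5 - 1\right) 6 \cdot 3 + K\right)^{2} = \left(\left(-5 - 1\right) 6 \cdot 3 + \frac{1}{30}\right)^{2} = \left(\left(-6\right) 6 \cdot 3 + \frac{1}{30}\right)^{2} = \left(\left(-36\right) 3 + \frac{1}{30}\right)^{2} = \left(-108 + \frac{1}{30}\right)^{2} = \left(- \frac{3239}{30}\right)^{2} = \frac{10491121}{900}$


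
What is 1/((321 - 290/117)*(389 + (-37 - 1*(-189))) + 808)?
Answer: 117/20255983 ≈ 5.7761e-6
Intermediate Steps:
1/((321 - 290/117)*(389 + (-37 - 1*(-189))) + 808) = 1/((321 - 290*1/117)*(389 + (-37 + 189)) + 808) = 1/((321 - 290/117)*(389 + 152) + 808) = 1/((37267/117)*541 + 808) = 1/(20161447/117 + 808) = 1/(20255983/117) = 117/20255983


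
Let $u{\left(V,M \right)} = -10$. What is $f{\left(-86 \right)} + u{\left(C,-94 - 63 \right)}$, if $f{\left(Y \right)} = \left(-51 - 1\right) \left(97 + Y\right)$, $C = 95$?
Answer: $-582$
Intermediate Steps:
$f{\left(Y \right)} = -5044 - 52 Y$ ($f{\left(Y \right)} = - 52 \left(97 + Y\right) = -5044 - 52 Y$)
$f{\left(-86 \right)} + u{\left(C,-94 - 63 \right)} = \left(-5044 - -4472\right) - 10 = \left(-5044 + 4472\right) - 10 = -572 - 10 = -582$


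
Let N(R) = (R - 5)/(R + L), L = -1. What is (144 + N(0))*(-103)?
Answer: -15347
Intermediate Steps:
N(R) = (-5 + R)/(-1 + R) (N(R) = (R - 5)/(R - 1) = (-5 + R)/(-1 + R))
(144 + N(0))*(-103) = (144 + (-5 + 0)/(-1 + 0))*(-103) = (144 - 5/(-1))*(-103) = (144 - 1*(-5))*(-103) = (144 + 5)*(-103) = 149*(-103) = -15347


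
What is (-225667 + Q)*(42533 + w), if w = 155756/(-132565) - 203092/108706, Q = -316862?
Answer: -12788715993207433191/554254265 ≈ -2.3074e+10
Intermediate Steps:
w = -21927251358/7205305445 (w = 155756*(-1/132565) - 203092*1/108706 = -155756/132565 - 101546/54353 = -21927251358/7205305445 ≈ -3.0432)
(-225667 + Q)*(42533 + w) = (-225667 - 316862)*(42533 - 21927251358/7205305445) = -542529*306441329240827/7205305445 = -12788715993207433191/554254265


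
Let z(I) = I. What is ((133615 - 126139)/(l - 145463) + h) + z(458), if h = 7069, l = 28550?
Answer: 293332225/38971 ≈ 7526.9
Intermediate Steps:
((133615 - 126139)/(l - 145463) + h) + z(458) = ((133615 - 126139)/(28550 - 145463) + 7069) + 458 = (7476/(-116913) + 7069) + 458 = (7476*(-1/116913) + 7069) + 458 = (-2492/38971 + 7069) + 458 = 275483507/38971 + 458 = 293332225/38971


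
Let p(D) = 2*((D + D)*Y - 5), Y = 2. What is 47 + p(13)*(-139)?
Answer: -13019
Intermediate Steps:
p(D) = -10 + 8*D (p(D) = 2*((D + D)*2 - 5) = 2*((2*D)*2 - 5) = 2*(4*D - 5) = 2*(-5 + 4*D) = -10 + 8*D)
47 + p(13)*(-139) = 47 + (-10 + 8*13)*(-139) = 47 + (-10 + 104)*(-139) = 47 + 94*(-139) = 47 - 13066 = -13019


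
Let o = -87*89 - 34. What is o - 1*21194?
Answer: -28971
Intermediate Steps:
o = -7777 (o = -7743 - 34 = -7777)
o - 1*21194 = -7777 - 1*21194 = -7777 - 21194 = -28971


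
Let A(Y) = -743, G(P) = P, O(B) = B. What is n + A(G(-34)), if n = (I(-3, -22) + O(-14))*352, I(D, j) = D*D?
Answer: -2503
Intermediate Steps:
I(D, j) = D²
n = -1760 (n = ((-3)² - 14)*352 = (9 - 14)*352 = -5*352 = -1760)
n + A(G(-34)) = -1760 - 743 = -2503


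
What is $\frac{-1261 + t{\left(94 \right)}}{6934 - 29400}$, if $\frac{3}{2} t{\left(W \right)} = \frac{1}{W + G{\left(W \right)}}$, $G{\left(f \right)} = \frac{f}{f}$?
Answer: $\frac{359383}{6402810} \approx 0.056129$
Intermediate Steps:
$G{\left(f \right)} = 1$
$t{\left(W \right)} = \frac{2}{3 \left(1 + W\right)}$ ($t{\left(W \right)} = \frac{2}{3 \left(W + 1\right)} = \frac{2}{3 \left(1 + W\right)}$)
$\frac{-1261 + t{\left(94 \right)}}{6934 - 29400} = \frac{-1261 + \frac{2}{3 \left(1 + 94\right)}}{6934 - 29400} = \frac{-1261 + \frac{2}{3 \cdot 95}}{-22466} = \left(-1261 + \frac{2}{3} \cdot \frac{1}{95}\right) \left(- \frac{1}{22466}\right) = \left(-1261 + \frac{2}{285}\right) \left(- \frac{1}{22466}\right) = \left(- \frac{359383}{285}\right) \left(- \frac{1}{22466}\right) = \frac{359383}{6402810}$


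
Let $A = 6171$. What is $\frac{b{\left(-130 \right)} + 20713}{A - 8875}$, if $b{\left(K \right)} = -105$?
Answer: $- \frac{1288}{169} \approx -7.6213$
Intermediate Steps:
$\frac{b{\left(-130 \right)} + 20713}{A - 8875} = \frac{-105 + 20713}{6171 - 8875} = \frac{20608}{-2704} = 20608 \left(- \frac{1}{2704}\right) = - \frac{1288}{169}$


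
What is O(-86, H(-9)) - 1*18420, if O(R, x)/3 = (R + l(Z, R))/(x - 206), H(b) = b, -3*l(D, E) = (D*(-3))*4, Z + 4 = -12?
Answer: -791970/43 ≈ -18418.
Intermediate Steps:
Z = -16 (Z = -4 - 12 = -16)
l(D, E) = 4*D (l(D, E) = -D*(-3)*4/3 = -(-3*D)*4/3 = -(-4)*D = 4*D)
O(R, x) = 3*(-64 + R)/(-206 + x) (O(R, x) = 3*((R + 4*(-16))/(x - 206)) = 3*((R - 64)/(-206 + x)) = 3*((-64 + R)/(-206 + x)) = 3*(-64 + R)/(-206 + x))
O(-86, H(-9)) - 1*18420 = 3*(-64 - 86)/(-206 - 9) - 1*18420 = 3*(-150)/(-215) - 18420 = 3*(-1/215)*(-150) - 18420 = 90/43 - 18420 = -791970/43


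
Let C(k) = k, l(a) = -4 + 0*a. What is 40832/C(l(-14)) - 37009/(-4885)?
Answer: -49829071/4885 ≈ -10200.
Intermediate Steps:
l(a) = -4 (l(a) = -4 + 0 = -4)
40832/C(l(-14)) - 37009/(-4885) = 40832/(-4) - 37009/(-4885) = 40832*(-¼) - 37009*(-1/4885) = -10208 + 37009/4885 = -49829071/4885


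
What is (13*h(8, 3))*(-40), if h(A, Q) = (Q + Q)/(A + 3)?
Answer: -3120/11 ≈ -283.64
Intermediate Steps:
h(A, Q) = 2*Q/(3 + A) (h(A, Q) = (2*Q)/(3 + A) = 2*Q/(3 + A))
(13*h(8, 3))*(-40) = (13*(2*3/(3 + 8)))*(-40) = (13*(2*3/11))*(-40) = (13*(2*3*(1/11)))*(-40) = (13*(6/11))*(-40) = (78/11)*(-40) = -3120/11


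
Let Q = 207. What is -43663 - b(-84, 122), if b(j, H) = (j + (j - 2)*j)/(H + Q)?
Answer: -2053181/47 ≈ -43685.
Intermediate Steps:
b(j, H) = (j + j*(-2 + j))/(207 + H) (b(j, H) = (j + (j - 2)*j)/(H + 207) = (j + (-2 + j)*j)/(207 + H) = (j + j*(-2 + j))/(207 + H))
-43663 - b(-84, 122) = -43663 - (-84)*(-1 - 84)/(207 + 122) = -43663 - (-84)*(-85)/329 = -43663 - 1*1020/47 = -43663 - 1020/47 = -2053181/47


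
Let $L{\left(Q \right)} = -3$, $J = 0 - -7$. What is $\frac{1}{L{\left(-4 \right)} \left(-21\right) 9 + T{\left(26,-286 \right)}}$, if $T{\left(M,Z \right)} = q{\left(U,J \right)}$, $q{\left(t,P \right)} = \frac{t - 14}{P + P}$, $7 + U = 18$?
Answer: $\frac{14}{7935} \approx 0.0017643$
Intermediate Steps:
$J = 7$ ($J = 0 + 7 = 7$)
$U = 11$ ($U = -7 + 18 = 11$)
$q{\left(t,P \right)} = \frac{-14 + t}{2 P}$
$T{\left(M,Z \right)} = - \frac{3}{14}$ ($T{\left(M,Z \right)} = \frac{-14 + 11}{2 \cdot 7} = \frac{1}{2} \cdot \frac{1}{7} \left(-3\right) = - \frac{3}{14}$)
$\frac{1}{L{\left(-4 \right)} \left(-21\right) 9 + T{\left(26,-286 \right)}} = \frac{1}{\left(-3\right) \left(-21\right) 9 - \frac{3}{14}} = \frac{1}{63 \cdot 9 - \frac{3}{14}} = \frac{1}{567 - \frac{3}{14}} = \frac{1}{\frac{7935}{14}} = \frac{14}{7935}$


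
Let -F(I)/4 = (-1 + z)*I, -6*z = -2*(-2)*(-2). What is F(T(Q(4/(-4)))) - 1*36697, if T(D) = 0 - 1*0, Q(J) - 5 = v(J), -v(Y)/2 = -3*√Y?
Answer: -36697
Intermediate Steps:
v(Y) = 6*√Y (v(Y) = -(-6)*√Y = 6*√Y)
Q(J) = 5 + 6*√J
T(D) = 0 (T(D) = 0 + 0 = 0)
z = 4/3 (z = -(-2*(-2))*(-2)/6 = -2*(-2)/3 = -⅙*(-8) = 4/3 ≈ 1.3333)
F(I) = -4*I/3 (F(I) = -4*(-1 + 4/3)*I = -4*I/3)
F(T(Q(4/(-4)))) - 1*36697 = -4/3*0 - 1*36697 = 0 - 36697 = -36697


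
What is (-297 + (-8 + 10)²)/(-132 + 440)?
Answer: -293/308 ≈ -0.95130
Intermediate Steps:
(-297 + (-8 + 10)²)/(-132 + 440) = (-297 + 2²)/308 = (-297 + 4)*(1/308) = -293*1/308 = -293/308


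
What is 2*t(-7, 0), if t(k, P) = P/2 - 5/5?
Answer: -2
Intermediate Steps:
t(k, P) = -1 + P/2 (t(k, P) = P*(½) - 5*⅕ = P/2 - 1 = -1 + P/2)
2*t(-7, 0) = 2*(-1 + (½)*0) = 2*(-1 + 0) = 2*(-1) = -2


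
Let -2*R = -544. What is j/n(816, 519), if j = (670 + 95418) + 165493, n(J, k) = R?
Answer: 261581/272 ≈ 961.70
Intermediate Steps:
R = 272 (R = -½*(-544) = 272)
n(J, k) = 272
j = 261581 (j = 96088 + 165493 = 261581)
j/n(816, 519) = 261581/272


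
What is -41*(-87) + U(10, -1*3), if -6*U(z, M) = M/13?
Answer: 92743/26 ≈ 3567.0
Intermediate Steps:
U(z, M) = -M/78 (U(z, M) = -M/(6*13) = -M/78)
-41*(-87) + U(10, -1*3) = -41*(-87) - (-1)*3/78 = 3567 - 1/78*(-3) = 3567 + 1/26 = 92743/26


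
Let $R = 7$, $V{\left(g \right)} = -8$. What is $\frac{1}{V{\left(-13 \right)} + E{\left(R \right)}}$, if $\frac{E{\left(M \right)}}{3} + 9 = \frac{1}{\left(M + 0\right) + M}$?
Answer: $- \frac{14}{487} \approx -0.028747$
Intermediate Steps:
$E{\left(M \right)} = -27 + \frac{3}{2 M}$ ($E{\left(M \right)} = -27 + \frac{3}{\left(M + 0\right) + M} = -27 + \frac{3}{M + M} = -27 + \frac{3}{2 M}$)
$\frac{1}{V{\left(-13 \right)} + E{\left(R \right)}} = \frac{1}{-8 - \left(27 - \frac{3}{2 \cdot 7}\right)} = \frac{1}{-8 + \left(-27 + \frac{3}{2} \cdot \frac{1}{7}\right)} = \frac{1}{-8 + \left(-27 + \frac{3}{14}\right)} = \frac{1}{-8 - \frac{375}{14}} = \frac{1}{- \frac{487}{14}} = - \frac{14}{487}$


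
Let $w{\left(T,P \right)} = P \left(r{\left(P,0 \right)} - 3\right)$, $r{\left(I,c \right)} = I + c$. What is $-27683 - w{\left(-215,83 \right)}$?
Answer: $-34323$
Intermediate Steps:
$w{\left(T,P \right)} = P \left(-3 + P\right)$ ($w{\left(T,P \right)} = P \left(\left(P + 0\right) - 3\right) = P \left(P - 3\right) = P \left(-3 + P\right)$)
$-27683 - w{\left(-215,83 \right)} = -27683 - 83 \left(-3 + 83\right) = -27683 - 83 \cdot 80 = -27683 - 6640 = -34323$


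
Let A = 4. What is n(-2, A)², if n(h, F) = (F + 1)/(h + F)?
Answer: 25/4 ≈ 6.2500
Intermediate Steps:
n(h, F) = (1 + F)/(F + h)
n(-2, A)² = ((1 + 4)/(4 - 2))² = (5/2)² = 25/4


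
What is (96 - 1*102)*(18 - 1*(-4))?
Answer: -132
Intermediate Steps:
(96 - 1*102)*(18 - 1*(-4)) = (96 - 102)*(18 + 4) = -6*22 = -132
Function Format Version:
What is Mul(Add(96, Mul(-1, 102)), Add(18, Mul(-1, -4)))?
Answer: -132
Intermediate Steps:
Mul(Add(96, Mul(-1, 102)), Add(18, Mul(-1, -4))) = Mul(Add(96, -102), Add(18, 4)) = Mul(-6, 22) = -132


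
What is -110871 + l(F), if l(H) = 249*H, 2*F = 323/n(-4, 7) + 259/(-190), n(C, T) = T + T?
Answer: -71931933/665 ≈ -1.0817e+5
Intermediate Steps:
n(C, T) = 2*T
F = 7218/665 (F = (323/((2*7)) + 259/(-190))/2 = (323/14 + 259*(-1/190))/2 = (323*(1/14) - 259/190)/2 = (323/14 - 259/190)/2 = (1/2)*(14436/665) = 7218/665 ≈ 10.854)
-110871 + l(F) = -110871 + 249*(7218/665) = -110871 + 1797282/665 = -71931933/665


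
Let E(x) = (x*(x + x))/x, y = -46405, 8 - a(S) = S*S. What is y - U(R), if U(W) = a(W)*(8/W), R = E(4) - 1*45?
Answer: -1727873/37 ≈ -46699.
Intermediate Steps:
a(S) = 8 - S**2 (a(S) = 8 - S*S = 8 - S**2)
E(x) = 2*x (E(x) = (x*(2*x))/x = (2*x**2)/x = 2*x)
R = -37 (R = 2*4 - 1*45 = 8 - 45 = -37)
U(W) = 8*(8 - W**2)/W (U(W) = (8 - W**2)*(8/W) = 8*(8 - W**2)/W)
y - U(R) = -46405 - (-8*(-37) + 64/(-37)) = -46405 - (296 + 64*(-1/37)) = -46405 - (296 - 64/37) = -46405 - 1*10888/37 = -46405 - 10888/37 = -1727873/37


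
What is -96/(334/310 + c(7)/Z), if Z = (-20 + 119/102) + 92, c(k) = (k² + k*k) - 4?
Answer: -6532320/160733 ≈ -40.641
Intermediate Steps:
c(k) = -4 + 2*k² (c(k) = (k² + k²) - 4 = 2*k² - 4 = -4 + 2*k²)
Z = 439/6 (Z = (-20 + 119*(1/102)) + 92 = (-20 + 7/6) + 92 = -113/6 + 92 = 439/6 ≈ 73.167)
-96/(334/310 + c(7)/Z) = -96/(334/310 + (-4 + 2*7²)/(439/6)) = -96/(334*(1/310) + (-4 + 2*49)*(6/439)) = -96/(167/155 + (-4 + 98)*(6/439)) = -96/(167/155 + 94*(6/439)) = -96/(167/155 + 564/439) = -96/160733/68045 = -96*68045/160733 = -6532320/160733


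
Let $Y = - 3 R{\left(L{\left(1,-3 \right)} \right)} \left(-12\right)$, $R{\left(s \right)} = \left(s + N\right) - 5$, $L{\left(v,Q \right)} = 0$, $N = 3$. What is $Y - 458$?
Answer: $-530$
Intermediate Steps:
$R{\left(s \right)} = -2 + s$ ($R{\left(s \right)} = \left(s + 3\right) - 5 = \left(3 + s\right) - 5 = -2 + s$)
$Y = -72$ ($Y = - 3 \left(-2 + 0\right) \left(-12\right) = \left(-3\right) \left(-2\right) \left(-12\right) = 6 \left(-12\right) = -72$)
$Y - 458 = -72 - 458 = -530$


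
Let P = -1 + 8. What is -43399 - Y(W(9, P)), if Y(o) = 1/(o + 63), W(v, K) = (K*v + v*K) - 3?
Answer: -8072215/186 ≈ -43399.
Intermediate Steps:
P = 7
W(v, K) = -3 + 2*K*v (W(v, K) = (K*v + K*v) - 3 = 2*K*v - 3 = -3 + 2*K*v)
Y(o) = 1/(63 + o)
-43399 - Y(W(9, P)) = -43399 - 1/(63 + (-3 + 2*7*9)) = -43399 - 1/(63 + (-3 + 126)) = -43399 - 1/(63 + 123) = -43399 - 1/186 = -8072215/186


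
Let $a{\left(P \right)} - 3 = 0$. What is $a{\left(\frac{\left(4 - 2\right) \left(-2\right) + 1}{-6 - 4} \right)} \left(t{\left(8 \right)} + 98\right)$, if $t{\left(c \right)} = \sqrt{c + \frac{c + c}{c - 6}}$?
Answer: $306$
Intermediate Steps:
$a{\left(P \right)} = 3$ ($a{\left(P \right)} = 3 + 0 = 3$)
$t{\left(c \right)} = \sqrt{c + \frac{2 c}{-6 + c}}$
$a{\left(\frac{\left(4 - 2\right) \left(-2\right) + 1}{-6 - 4} \right)} \left(t{\left(8 \right)} + 98\right) = 3 \left(\sqrt{\frac{8 \left(-4 + 8\right)}{-6 + 8}} + 98\right) = 3 \left(\sqrt{8 \cdot \frac{1}{2} \cdot 4} + 98\right) = 3 \left(\sqrt{16} + 98\right) = 3 \left(4 + 98\right) = 3 \cdot 102 = 306$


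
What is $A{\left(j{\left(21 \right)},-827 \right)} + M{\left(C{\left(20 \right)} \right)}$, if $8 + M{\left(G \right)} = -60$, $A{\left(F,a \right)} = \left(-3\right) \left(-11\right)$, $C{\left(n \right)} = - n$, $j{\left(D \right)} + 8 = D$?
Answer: $-35$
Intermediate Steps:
$j{\left(D \right)} = -8 + D$
$A{\left(F,a \right)} = 33$
$M{\left(G \right)} = -68$ ($M{\left(G \right)} = -8 - 60 = -68$)
$A{\left(j{\left(21 \right)},-827 \right)} + M{\left(C{\left(20 \right)} \right)} = 33 - 68 = -35$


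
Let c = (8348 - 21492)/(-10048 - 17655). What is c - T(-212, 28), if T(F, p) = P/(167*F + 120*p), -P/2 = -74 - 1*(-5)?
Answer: 212504675/443857466 ≈ 0.47877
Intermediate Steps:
P = 138 (P = -2*(-74 - 1*(-5)) = -2*(-74 + 5) = -2*(-69) = 138)
T(F, p) = 138/(120*p + 167*F) (T(F, p) = 138/(167*F + 120*p) = 138/(120*p + 167*F))
c = 13144/27703 (c = -13144/(-27703) = -13144*(-1/27703) = 13144/27703 ≈ 0.47446)
c - T(-212, 28) = 13144/27703 - 138/(120*28 + 167*(-212)) = 13144/27703 - 138/(3360 - 35404) = 13144/27703 - 138/(-32044) = 13144/27703 - 138*(-1)/32044 = 13144/27703 - 1*(-69/16022) = 13144/27703 + 69/16022 = 212504675/443857466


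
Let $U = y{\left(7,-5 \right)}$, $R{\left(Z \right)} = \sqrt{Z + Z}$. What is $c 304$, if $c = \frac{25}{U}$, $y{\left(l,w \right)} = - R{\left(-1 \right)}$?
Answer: $3800 i \sqrt{2} \approx 5374.0 i$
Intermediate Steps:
$R{\left(Z \right)} = \sqrt{2} \sqrt{Z}$ ($R{\left(Z \right)} = \sqrt{2 Z} = \sqrt{2} \sqrt{Z}$)
$y{\left(l,w \right)} = - i \sqrt{2}$ ($y{\left(l,w \right)} = - \sqrt{2} \sqrt{-1} = - \sqrt{2} i = - i \sqrt{2}$)
$U = - i \sqrt{2} \approx - 1.4142 i$
$c = \frac{25 i \sqrt{2}}{2}$ ($c = \frac{25}{\left(-1\right) i \sqrt{2}} = 25 \frac{i \sqrt{2}}{2} = \frac{25 i \sqrt{2}}{2} \approx 17.678 i$)
$c 304 = \frac{25 i \sqrt{2}}{2} \cdot 304 = 3800 i \sqrt{2}$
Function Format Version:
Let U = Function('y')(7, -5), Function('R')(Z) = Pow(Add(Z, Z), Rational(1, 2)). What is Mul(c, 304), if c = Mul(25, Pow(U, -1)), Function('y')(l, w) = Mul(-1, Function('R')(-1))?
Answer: Mul(3800, I, Pow(2, Rational(1, 2))) ≈ Mul(5374.0, I)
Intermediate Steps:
Function('R')(Z) = Mul(Pow(2, Rational(1, 2)), Pow(Z, Rational(1, 2))) (Function('R')(Z) = Pow(Mul(2, Z), Rational(1, 2)) = Mul(Pow(2, Rational(1, 2)), Pow(Z, Rational(1, 2))))
Function('y')(l, w) = Mul(-1, I, Pow(2, Rational(1, 2))) (Function('y')(l, w) = Mul(-1, Mul(Pow(2, Rational(1, 2)), Pow(-1, Rational(1, 2)))) = Mul(-1, Mul(Pow(2, Rational(1, 2)), I)) = Mul(-1, Mul(I, Pow(2, Rational(1, 2)))) = Mul(-1, I, Pow(2, Rational(1, 2))))
U = Mul(-1, I, Pow(2, Rational(1, 2))) ≈ Mul(-1.4142, I)
c = Mul(Rational(25, 2), I, Pow(2, Rational(1, 2))) (c = Mul(25, Pow(Mul(-1, I, Pow(2, Rational(1, 2))), -1)) = Mul(25, Mul(Rational(1, 2), I, Pow(2, Rational(1, 2)))) = Mul(Rational(25, 2), I, Pow(2, Rational(1, 2))) ≈ Mul(17.678, I))
Mul(c, 304) = Mul(Mul(Rational(25, 2), I, Pow(2, Rational(1, 2))), 304) = Mul(3800, I, Pow(2, Rational(1, 2)))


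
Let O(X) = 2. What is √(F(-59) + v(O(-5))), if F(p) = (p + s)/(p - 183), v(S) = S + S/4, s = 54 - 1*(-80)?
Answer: √265/11 ≈ 1.4799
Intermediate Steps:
s = 134 (s = 54 + 80 = 134)
v(S) = 5*S/4 (v(S) = S + S*(¼) = S + S/4 = 5*S/4)
F(p) = (134 + p)/(-183 + p) (F(p) = (p + 134)/(p - 183) = (134 + p)/(-183 + p))
√(F(-59) + v(O(-5))) = √((134 - 59)/(-183 - 59) + (5/4)*2) = √(75/(-242) + 5/2) = √(-1/242*75 + 5/2) = √(-75/242 + 5/2) = √(265/121) = √265/11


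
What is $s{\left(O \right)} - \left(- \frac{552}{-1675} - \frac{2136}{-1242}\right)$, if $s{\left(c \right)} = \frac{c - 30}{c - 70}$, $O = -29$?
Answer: $- \frac{1847743}{1271325} \approx -1.4534$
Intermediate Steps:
$s{\left(c \right)} = \frac{-30 + c}{-70 + c}$
$s{\left(O \right)} - \left(- \frac{552}{-1675} - \frac{2136}{-1242}\right) = \frac{-30 - 29}{-70 - 29} - \left(- \frac{552}{-1675} - \frac{2136}{-1242}\right) = \frac{1}{-99} \left(-59\right) - \left(\left(-552\right) \left(- \frac{1}{1675}\right) - - \frac{356}{207}\right) = \left(- \frac{1}{99}\right) \left(-59\right) - \left(\frac{552}{1675} + \frac{356}{207}\right) = \frac{59}{99} - \frac{710564}{346725} = - \frac{1847743}{1271325}$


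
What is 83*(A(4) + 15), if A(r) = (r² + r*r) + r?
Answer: 4233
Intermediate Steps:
A(r) = r + 2*r² (A(r) = (r² + r²) + r = 2*r² + r = r + 2*r²)
83*(A(4) + 15) = 83*(4*(1 + 2*4) + 15) = 83*(4*(1 + 8) + 15) = 83*(4*9 + 15) = 83*(36 + 15) = 83*51 = 4233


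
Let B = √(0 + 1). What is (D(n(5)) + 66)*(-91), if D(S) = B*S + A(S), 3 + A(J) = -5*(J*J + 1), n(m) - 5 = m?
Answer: 39312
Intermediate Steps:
n(m) = 5 + m
A(J) = -8 - 5*J² (A(J) = -3 - 5*(J*J + 1) = -3 - 5*(J² + 1) = -3 - 5*(1 + J²) = -3 + (-5 - 5*J²) = -8 - 5*J²)
B = 1 (B = √1 = 1)
D(S) = -8 + S - 5*S² (D(S) = 1*S + (-8 - 5*S²) = S + (-8 - 5*S²) = -8 + S - 5*S²)
(D(n(5)) + 66)*(-91) = ((-8 + (5 + 5) - 5*(5 + 5)²) + 66)*(-91) = ((-8 + 10 - 5*10²) + 66)*(-91) = ((-8 + 10 - 5*100) + 66)*(-91) = ((-8 + 10 - 500) + 66)*(-91) = (-498 + 66)*(-91) = -432*(-91) = 39312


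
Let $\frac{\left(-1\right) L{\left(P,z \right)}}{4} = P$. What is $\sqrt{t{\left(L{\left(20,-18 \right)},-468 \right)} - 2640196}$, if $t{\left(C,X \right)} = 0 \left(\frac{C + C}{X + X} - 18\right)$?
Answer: $2 i \sqrt{660049} \approx 1624.9 i$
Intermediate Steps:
$L{\left(P,z \right)} = - 4 P$
$t{\left(C,X \right)} = 0$ ($t{\left(C,X \right)} = 0 \left(\frac{2 C}{2 X} - 18\right) = 0 \left(2 C \frac{1}{2 X} - 18\right) = 0 \left(\frac{C}{X} - 18\right) = 0 \left(-18 + \frac{C}{X}\right) = 0$)
$\sqrt{t{\left(L{\left(20,-18 \right)},-468 \right)} - 2640196} = \sqrt{0 - 2640196} = \sqrt{-2640196} = 2 i \sqrt{660049}$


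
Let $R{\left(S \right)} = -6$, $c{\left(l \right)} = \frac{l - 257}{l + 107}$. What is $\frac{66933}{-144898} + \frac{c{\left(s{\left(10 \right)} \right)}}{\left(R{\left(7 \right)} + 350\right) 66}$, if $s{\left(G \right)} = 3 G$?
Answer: $- \frac{104112253915}{225348847152} \approx -0.462$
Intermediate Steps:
$c{\left(l \right)} = \frac{-257 + l}{107 + l}$
$\frac{66933}{-144898} + \frac{c{\left(s{\left(10 \right)} \right)}}{\left(R{\left(7 \right)} + 350\right) 66} = \frac{66933}{-144898} + \frac{\frac{1}{107 + 3 \cdot 10} \left(-257 + 3 \cdot 10\right)}{\left(-6 + 350\right) 66} = 66933 \left(- \frac{1}{144898}\right) + \frac{\frac{1}{107 + 30} \left(-257 + 30\right)}{344 \cdot 66} = - \frac{66933}{144898} + \frac{\frac{1}{137} \left(-227\right)}{22704} = - \frac{66933}{144898} + \frac{1}{137} \left(-227\right) \frac{1}{22704} = - \frac{66933}{144898} - \frac{227}{3110448} = - \frac{104112253915}{225348847152}$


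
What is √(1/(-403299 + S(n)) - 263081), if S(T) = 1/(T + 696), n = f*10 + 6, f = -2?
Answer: I*√19902723998560674108403/275049917 ≈ 512.91*I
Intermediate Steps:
n = -14 (n = -2*10 + 6 = -20 + 6 = -14)
S(T) = 1/(696 + T)
√(1/(-403299 + S(n)) - 263081) = √(1/(-403299 + 1/(696 - 14)) - 263081) = √(1/(-403299 + 1/682) - 263081) = √(1/(-275049917/682) - 263081) = √(-682/275049917 - 263081) = √(-72360407214959/275049917) = I*√19902723998560674108403/275049917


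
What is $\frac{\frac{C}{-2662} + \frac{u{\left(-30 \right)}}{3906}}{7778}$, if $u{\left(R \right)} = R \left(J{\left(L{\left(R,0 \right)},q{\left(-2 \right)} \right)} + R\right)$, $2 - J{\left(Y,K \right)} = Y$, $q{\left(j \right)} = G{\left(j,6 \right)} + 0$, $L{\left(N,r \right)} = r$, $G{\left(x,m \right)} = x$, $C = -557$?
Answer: $\frac{105041}{1925568348} \approx 5.4551 \cdot 10^{-5}$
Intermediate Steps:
$q{\left(j \right)} = j$ ($q{\left(j \right)} = j + 0 = j$)
$J{\left(Y,K \right)} = 2 - Y$
$u{\left(R \right)} = R \left(2 + R\right)$ ($u{\left(R \right)} = R \left(\left(2 - 0\right) + R\right) = R \left(\left(2 + 0\right) + R\right) = R \left(2 + R\right)$)
$\frac{\frac{C}{-2662} + \frac{u{\left(-30 \right)}}{3906}}{7778} = \frac{- \frac{557}{-2662} + \frac{\left(-30\right) \left(2 - 30\right)}{3906}}{7778} = \left(\left(-557\right) \left(- \frac{1}{2662}\right) + \left(-30\right) \left(-28\right) \frac{1}{3906}\right) \frac{1}{7778} = \left(\frac{557}{2662} + 840 \cdot \frac{1}{3906}\right) \frac{1}{7778} = \left(\frac{557}{2662} + \frac{20}{93}\right) \frac{1}{7778} = \frac{105041}{247566} \cdot \frac{1}{7778} = \frac{105041}{1925568348}$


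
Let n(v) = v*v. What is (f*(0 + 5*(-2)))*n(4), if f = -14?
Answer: 2240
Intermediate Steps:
n(v) = v²
(f*(0 + 5*(-2)))*n(4) = -14*(0 + 5*(-2))*4² = -14*(0 - 10)*16 = -14*(-10)*16 = 140*16 = 2240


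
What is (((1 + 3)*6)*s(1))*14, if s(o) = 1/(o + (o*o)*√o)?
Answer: 168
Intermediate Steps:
s(o) = 1/(o + o^(5/2)) (s(o) = 1/(o + o²*√o) = 1/(o + o^(5/2)))
(((1 + 3)*6)*s(1))*14 = (((1 + 3)*6)/(1 + 1^(5/2)))*14 = ((4*6)/(1 + 1))*14 = (24/2)*14 = (24*(½))*14 = 12*14 = 168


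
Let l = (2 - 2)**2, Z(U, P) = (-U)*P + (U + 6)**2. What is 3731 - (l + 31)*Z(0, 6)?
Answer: 2615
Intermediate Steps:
Z(U, P) = (6 + U)**2 - P*U (Z(U, P) = -P*U + (6 + U)**2 = (6 + U)**2 - P*U)
l = 0 (l = 0**2 = 0)
3731 - (l + 31)*Z(0, 6) = 3731 - (0 + 31)*((6 + 0)**2 - 1*6*0) = 3731 - 31*(6**2 + 0) = 3731 - 31*(36 + 0) = 3731 - 31*36 = 3731 - 1*1116 = 3731 - 1116 = 2615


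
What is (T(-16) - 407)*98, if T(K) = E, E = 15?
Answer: -38416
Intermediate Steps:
T(K) = 15
(T(-16) - 407)*98 = (15 - 407)*98 = -392*98 = -38416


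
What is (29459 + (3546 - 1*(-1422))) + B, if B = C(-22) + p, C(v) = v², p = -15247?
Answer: 19664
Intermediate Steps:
B = -14763 (B = (-22)² - 15247 = 484 - 15247 = -14763)
(29459 + (3546 - 1*(-1422))) + B = (29459 + (3546 - 1*(-1422))) - 14763 = (29459 + (3546 + 1422)) - 14763 = (29459 + 4968) - 14763 = 34427 - 14763 = 19664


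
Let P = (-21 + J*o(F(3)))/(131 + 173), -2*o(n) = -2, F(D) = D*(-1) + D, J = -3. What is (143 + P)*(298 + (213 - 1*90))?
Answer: 2286451/38 ≈ 60170.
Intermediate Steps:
F(D) = 0 (F(D) = -D + D = 0)
o(n) = 1 (o(n) = -½*(-2) = 1)
P = -3/38 (P = (-21 - 3*1)/(131 + 173) = (-21 - 3)/304 = -24*1/304 = -3/38 ≈ -0.078947)
(143 + P)*(298 + (213 - 1*90)) = (143 - 3/38)*(298 + (213 - 1*90)) = 5431*(298 + (213 - 90))/38 = 5431*(298 + 123)/38 = (5431/38)*421 = 2286451/38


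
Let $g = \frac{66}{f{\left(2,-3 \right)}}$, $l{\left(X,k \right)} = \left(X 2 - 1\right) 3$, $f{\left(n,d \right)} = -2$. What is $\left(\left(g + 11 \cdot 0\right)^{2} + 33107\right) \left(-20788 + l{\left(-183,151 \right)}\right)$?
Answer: $-748516244$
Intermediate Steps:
$l{\left(X,k \right)} = -3 + 6 X$ ($l{\left(X,k \right)} = \left(2 X - 1\right) 3 = \left(-1 + 2 X\right) 3 = -3 + 6 X$)
$g = -33$ ($g = \frac{66}{-2} = 66 \left(- \frac{1}{2}\right) = -33$)
$\left(\left(g + 11 \cdot 0\right)^{2} + 33107\right) \left(-20788 + l{\left(-183,151 \right)}\right) = \left(\left(-33 + 11 \cdot 0\right)^{2} + 33107\right) \left(-20788 + \left(-3 + 6 \left(-183\right)\right)\right) = \left(\left(-33 + 0\right)^{2} + 33107\right) \left(-20788 - 1101\right) = \left(\left(-33\right)^{2} + 33107\right) \left(-20788 - 1101\right) = \left(1089 + 33107\right) \left(-21889\right) = 34196 \left(-21889\right) = -748516244$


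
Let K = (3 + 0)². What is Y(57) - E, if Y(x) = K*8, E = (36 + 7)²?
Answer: -1777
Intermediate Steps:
K = 9 (K = 3² = 9)
E = 1849 (E = 43² = 1849)
Y(x) = 72 (Y(x) = 9*8 = 72)
Y(57) - E = 72 - 1*1849 = 72 - 1849 = -1777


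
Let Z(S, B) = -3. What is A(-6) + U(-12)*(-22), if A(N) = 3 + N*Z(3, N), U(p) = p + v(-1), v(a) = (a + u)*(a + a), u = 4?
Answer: 417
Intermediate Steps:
v(a) = 2*a*(4 + a) (v(a) = (a + 4)*(a + a) = (4 + a)*(2*a) = 2*a*(4 + a))
U(p) = -6 + p (U(p) = p + 2*(-1)*(4 - 1) = p + 2*(-1)*3 = p - 6 = -6 + p)
A(N) = 3 - 3*N (A(N) = 3 + N*(-3) = 3 - 3*N)
A(-6) + U(-12)*(-22) = (3 - 3*(-6)) + (-6 - 12)*(-22) = (3 + 18) - 18*(-22) = 21 + 396 = 417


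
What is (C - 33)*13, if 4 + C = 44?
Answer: 91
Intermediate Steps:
C = 40 (C = -4 + 44 = 40)
(C - 33)*13 = (40 - 33)*13 = 7*13 = 91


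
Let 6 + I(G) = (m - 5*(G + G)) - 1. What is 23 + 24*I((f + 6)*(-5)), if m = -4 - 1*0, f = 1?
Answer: 8159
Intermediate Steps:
m = -4 (m = -4 + 0 = -4)
I(G) = -11 - 10*G (I(G) = -6 + ((-4 - 5*(G + G)) - 1) = -6 + ((-4 - 10*G) - 1) = -6 + (-5 - 10*G) = -11 - 10*G)
23 + 24*I((f + 6)*(-5)) = 23 + 24*(-11 - 10*(1 + 6)*(-5)) = 23 + 24*(-11 - 70*(-5)) = 23 + 24*(-11 - 10*(-35)) = 23 + 24*(-11 + 350) = 23 + 24*339 = 23 + 8136 = 8159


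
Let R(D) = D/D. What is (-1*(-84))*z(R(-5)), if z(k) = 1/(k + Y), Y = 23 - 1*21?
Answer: 28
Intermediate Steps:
R(D) = 1
Y = 2 (Y = 23 - 21 = 2)
z(k) = 1/(2 + k) (z(k) = 1/(k + 2) = 1/(2 + k))
(-1*(-84))*z(R(-5)) = (-1*(-84))/(2 + 1) = 84/3 = 84*(⅓) = 28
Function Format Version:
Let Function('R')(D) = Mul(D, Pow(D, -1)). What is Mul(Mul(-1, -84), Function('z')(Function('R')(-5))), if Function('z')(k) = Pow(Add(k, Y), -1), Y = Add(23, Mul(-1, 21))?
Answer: 28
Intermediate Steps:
Function('R')(D) = 1
Y = 2 (Y = Add(23, -21) = 2)
Function('z')(k) = Pow(Add(2, k), -1) (Function('z')(k) = Pow(Add(k, 2), -1) = Pow(Add(2, k), -1))
Mul(Mul(-1, -84), Function('z')(Function('R')(-5))) = Mul(Mul(-1, -84), Pow(Add(2, 1), -1)) = Mul(84, Pow(3, -1)) = Mul(84, Rational(1, 3)) = 28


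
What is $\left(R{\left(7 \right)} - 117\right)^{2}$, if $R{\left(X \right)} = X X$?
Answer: $4624$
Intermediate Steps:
$R{\left(X \right)} = X^{2}$
$\left(R{\left(7 \right)} - 117\right)^{2} = \left(7^{2} - 117\right)^{2} = \left(49 - 117\right)^{2} = \left(-68\right)^{2} = 4624$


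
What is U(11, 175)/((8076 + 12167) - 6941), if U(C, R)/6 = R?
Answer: 175/2217 ≈ 0.078936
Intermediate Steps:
U(C, R) = 6*R
U(11, 175)/((8076 + 12167) - 6941) = (6*175)/((8076 + 12167) - 6941) = 1050/(20243 - 6941) = 1050/13302 = 1050*(1/13302) = 175/2217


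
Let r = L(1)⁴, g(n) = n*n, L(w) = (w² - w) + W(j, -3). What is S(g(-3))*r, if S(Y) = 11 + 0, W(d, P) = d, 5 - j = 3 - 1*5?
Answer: 26411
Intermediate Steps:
j = 7 (j = 5 - (3 - 1*5) = 5 - (3 - 5) = 5 - 1*(-2) = 5 + 2 = 7)
L(w) = 7 + w² - w (L(w) = (w² - w) + 7 = 7 + w² - w)
g(n) = n²
S(Y) = 11
r = 2401 (r = (7 + 1² - 1*1)⁴ = (7 + 1 - 1)⁴ = 7⁴ = 2401)
S(g(-3))*r = 11*2401 = 26411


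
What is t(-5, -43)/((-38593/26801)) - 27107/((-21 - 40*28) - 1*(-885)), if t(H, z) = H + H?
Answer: 1114751011/9879808 ≈ 112.83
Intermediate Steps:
t(H, z) = 2*H
t(-5, -43)/((-38593/26801)) - 27107/((-21 - 40*28) - 1*(-885)) = (2*(-5))/((-38593/26801)) - 27107/((-21 - 40*28) - 1*(-885)) = -10/((-38593*1/26801)) - 27107/((-21 - 1120) + 885) = -10/(-38593/26801) - 27107/(-1141 + 885) = -10*(-26801/38593) - 27107/(-256) = 268010/38593 - 27107*(-1/256) = 268010/38593 + 27107/256 = 1114751011/9879808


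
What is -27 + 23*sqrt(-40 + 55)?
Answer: -27 + 23*sqrt(15) ≈ 62.079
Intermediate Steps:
-27 + 23*sqrt(-40 + 55) = -27 + 23*sqrt(15)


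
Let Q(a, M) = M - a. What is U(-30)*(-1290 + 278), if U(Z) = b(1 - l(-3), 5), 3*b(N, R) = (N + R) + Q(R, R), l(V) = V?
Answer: -3036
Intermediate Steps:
b(N, R) = N/3 + R/3 (b(N, R) = ((N + R) + (R - R))/3 = ((N + R) + 0)/3 = (N + R)/3 = N/3 + R/3)
U(Z) = 3 (U(Z) = (1 - 1*(-3))/3 + (⅓)*5 = (1 + 3)/3 + 5/3 = (⅓)*4 + 5/3 = 4/3 + 5/3 = 3)
U(-30)*(-1290 + 278) = 3*(-1290 + 278) = 3*(-1012) = -3036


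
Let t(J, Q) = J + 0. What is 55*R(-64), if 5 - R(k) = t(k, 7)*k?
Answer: -225005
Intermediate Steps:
t(J, Q) = J
R(k) = 5 - k² (R(k) = 5 - k*k = 5 - k²)
55*R(-64) = 55*(5 - 1*(-64)²) = 55*(5 - 1*4096) = 55*(5 - 4096) = 55*(-4091) = -225005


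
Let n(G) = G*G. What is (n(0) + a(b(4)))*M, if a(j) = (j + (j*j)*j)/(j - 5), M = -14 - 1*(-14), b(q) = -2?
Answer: 0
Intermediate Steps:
M = 0 (M = -14 + 14 = 0)
n(G) = G²
a(j) = (j + j³)/(-5 + j) (a(j) = (j + j²*j)/(-5 + j) = (j + j³)/(-5 + j))
(n(0) + a(b(4)))*M = (0² + (-2 + (-2)³)/(-5 - 2))*0 = (0 + (-2 - 8)/(-7))*0 = (0 - ⅐*(-10))*0 = (0 + 10/7)*0 = (10/7)*0 = 0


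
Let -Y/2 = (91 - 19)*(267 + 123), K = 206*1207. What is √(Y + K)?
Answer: √192482 ≈ 438.73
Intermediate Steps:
K = 248642
Y = -56160 (Y = -2*(91 - 19)*(267 + 123) = -144*390 = -2*28080 = -56160)
√(Y + K) = √(-56160 + 248642) = √192482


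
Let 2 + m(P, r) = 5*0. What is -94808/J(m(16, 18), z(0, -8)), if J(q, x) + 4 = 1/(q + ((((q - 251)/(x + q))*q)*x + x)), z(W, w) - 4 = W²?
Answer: 96135312/4055 ≈ 23708.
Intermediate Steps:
m(P, r) = -2 (m(P, r) = -2 + 5*0 = -2 + 0 = -2)
z(W, w) = 4 + W²
J(q, x) = -4 + 1/(q + x + q*x*(-251 + q)/(q + x)) (J(q, x) = -4 + 1/(q + ((((q - 251)/(x + q))*q)*x + x)) = -4 + 1/(q + ((((-251 + q)/(q + x))*q)*x + x)) = -4 + 1/(q + ((q*(-251 + q)/(q + x))*x + x)) = -4 + 1/(q + (q*x*(-251 + q)/(q + x) + x)) = -4 + 1/(q + (x + q*x*(-251 + q)/(q + x))) = -4 + 1/(q + x + q*x*(-251 + q)/(q + x)))
-94808/J(m(16, 18), z(0, -8)) = -94808*((-2)² + (4 + 0²)² + (4 + 0²)*(-2)² - 249*(-2)*(4 + 0²))/(-2 + (4 + 0²) - 4*(-2)² - 4*(4 + 0²)² - 4*(4 + 0²)*(-2)² + 996*(-2)*(4 + 0²)) = -94808*(4 + (4 + 0)² + (4 + 0)*4 - 249*(-2)*(4 + 0))/(-2 + (4 + 0) - 4*4 - 4*(4 + 0)² - 4*(4 + 0)*4 + 996*(-2)*(4 + 0)) = -94808*(4 + 4² + 4*4 - 249*(-2)*4)/(-2 + 4 - 16 - 4*4² - 4*4*4 + 996*(-2)*4) = -94808*(4 + 16 + 16 + 1992)/(-2 + 4 - 16 - 4*16 - 64 - 7968) = -94808*2028/(-2 + 4 - 16 - 64 - 64 - 7968) = -94808/((1/2028)*(-8110)) = -94808/(-4055/1014) = -94808*(-1014/4055) = 96135312/4055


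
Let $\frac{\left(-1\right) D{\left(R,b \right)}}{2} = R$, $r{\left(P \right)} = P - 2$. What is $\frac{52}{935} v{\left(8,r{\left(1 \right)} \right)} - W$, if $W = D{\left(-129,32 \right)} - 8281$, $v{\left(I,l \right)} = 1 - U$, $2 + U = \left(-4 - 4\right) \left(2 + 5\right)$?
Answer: $\frac{7504573}{935} \approx 8026.3$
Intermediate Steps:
$r{\left(P \right)} = -2 + P$
$U = -58$ ($U = -2 + \left(-4 - 4\right) \left(2 + 5\right) = -2 - 56 = -58$)
$v{\left(I,l \right)} = 59$ ($v{\left(I,l \right)} = 1 - -58 = 1 + 58 = 59$)
$D{\left(R,b \right)} = - 2 R$
$W = -8023$ ($W = \left(-2\right) \left(-129\right) - 8281 = 258 - 8281 = -8023$)
$\frac{52}{935} v{\left(8,r{\left(1 \right)} \right)} - W = \frac{52}{935} \cdot 59 - -8023 = 52 \cdot \frac{1}{935} \cdot 59 + 8023 = \frac{52}{935} \cdot 59 + 8023 = \frac{3068}{935} + 8023 = \frac{7504573}{935}$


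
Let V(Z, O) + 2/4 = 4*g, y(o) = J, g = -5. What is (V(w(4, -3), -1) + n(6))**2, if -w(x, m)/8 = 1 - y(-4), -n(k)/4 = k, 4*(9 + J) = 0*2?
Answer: 7921/4 ≈ 1980.3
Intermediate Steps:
J = -9 (J = -9 + (0*2)/4 = -9 + (1/4)*0 = -9 + 0 = -9)
n(k) = -4*k
y(o) = -9
w(x, m) = -80 (w(x, m) = -8*(1 - 1*(-9)) = -8*(1 + 9) = -8*10 = -80)
V(Z, O) = -41/2 (V(Z, O) = -1/2 + 4*(-5) = -1/2 - 20 = -41/2)
(V(w(4, -3), -1) + n(6))**2 = (-41/2 - 4*6)**2 = (-41/2 - 24)**2 = (-89/2)**2 = 7921/4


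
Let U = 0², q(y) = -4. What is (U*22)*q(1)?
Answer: 0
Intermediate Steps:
U = 0
(U*22)*q(1) = (0*22)*(-4) = 0*(-4) = 0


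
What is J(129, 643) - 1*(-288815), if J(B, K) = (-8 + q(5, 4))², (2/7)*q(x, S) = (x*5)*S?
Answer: 405779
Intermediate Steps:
q(x, S) = 35*S*x/2 (q(x, S) = 7*((x*5)*S)/2 = 7*((5*x)*S)/2 = 7*(5*S*x)/2 = 35*S*x/2)
J(B, K) = 116964 (J(B, K) = (-8 + (35/2)*4*5)² = (-8 + 350)² = 342² = 116964)
J(129, 643) - 1*(-288815) = 116964 - 1*(-288815) = 116964 + 288815 = 405779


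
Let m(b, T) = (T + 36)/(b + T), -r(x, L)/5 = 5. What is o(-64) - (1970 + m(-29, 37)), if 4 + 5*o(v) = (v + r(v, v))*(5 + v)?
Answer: -37189/40 ≈ -929.72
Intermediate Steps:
r(x, L) = -25 (r(x, L) = -5*5 = -25)
m(b, T) = (36 + T)/(T + b)
o(v) = -⅘ + (-25 + v)*(5 + v)/5 (o(v) = -⅘ + ((v - 25)*(5 + v))/5 = -⅘ + ((-25 + v)*(5 + v))/5 = -⅘ + (-25 + v)*(5 + v)/5)
o(-64) - (1970 + m(-29, 37)) = (-129/5 - 4*(-64) + (⅕)*(-64)²) - (1970 + (36 + 37)/(37 - 29)) = (-129/5 + 256 + (⅕)*4096) - (1970 + 73/8) = (-129/5 + 256 + 4096/5) - (1970 + (⅛)*73) = 5247/5 - (1970 + 73/8) = 5247/5 - 1*15833/8 = 5247/5 - 15833/8 = -37189/40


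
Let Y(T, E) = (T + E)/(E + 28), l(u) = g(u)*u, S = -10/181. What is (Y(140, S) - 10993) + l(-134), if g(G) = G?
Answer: 17622092/2529 ≈ 6968.0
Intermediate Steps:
S = -10/181 (S = -10*1/181 = -10/181 ≈ -0.055249)
l(u) = u² (l(u) = u*u = u²)
Y(T, E) = (E + T)/(28 + E)
(Y(140, S) - 10993) + l(-134) = ((-10/181 + 140)/(28 - 10/181) - 10993) + (-134)² = ((25330/181)/(5058/181) - 10993) + 17956 = ((181/5058)*(25330/181) - 10993) + 17956 = (12665/2529 - 10993) + 17956 = -27788632/2529 + 17956 = 17622092/2529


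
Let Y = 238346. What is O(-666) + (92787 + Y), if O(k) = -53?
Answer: 331080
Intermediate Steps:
O(-666) + (92787 + Y) = -53 + (92787 + 238346) = -53 + 331133 = 331080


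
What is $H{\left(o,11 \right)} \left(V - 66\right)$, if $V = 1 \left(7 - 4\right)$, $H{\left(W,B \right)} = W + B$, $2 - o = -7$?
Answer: $-1260$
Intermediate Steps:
$o = 9$ ($o = 2 - -7 = 2 + 7 = 9$)
$H{\left(W,B \right)} = B + W$
$V = 3$ ($V = 1 \cdot 3 = 3$)
$H{\left(o,11 \right)} \left(V - 66\right) = \left(11 + 9\right) \left(3 - 66\right) = 20 \left(-63\right) = -1260$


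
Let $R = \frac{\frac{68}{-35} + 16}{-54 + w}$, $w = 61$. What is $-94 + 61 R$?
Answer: $\frac{6982}{245} \approx 28.498$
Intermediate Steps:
$R = \frac{492}{245}$ ($R = \frac{\frac{68}{-35} + 16}{-54 + 61} = \frac{68 \left(- \frac{1}{35}\right) + 16}{7} = \left(- \frac{68}{35} + 16\right) \frac{1}{7} = \frac{492}{35} \cdot \frac{1}{7} = \frac{492}{245} \approx 2.0082$)
$-94 + 61 R = -94 + 61 \cdot \frac{492}{245} = -94 + \frac{30012}{245} = \frac{6982}{245}$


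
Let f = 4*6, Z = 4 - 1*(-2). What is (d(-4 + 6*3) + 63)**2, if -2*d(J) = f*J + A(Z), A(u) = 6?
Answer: 11664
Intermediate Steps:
Z = 6 (Z = 4 + 2 = 6)
f = 24
d(J) = -3 - 12*J (d(J) = -(24*J + 6)/2 = -(6 + 24*J)/2 = -3 - 12*J)
(d(-4 + 6*3) + 63)**2 = ((-3 - 12*(-4 + 6*3)) + 63)**2 = ((-3 - 12*(-4 + 18)) + 63)**2 = ((-3 - 12*14) + 63)**2 = ((-3 - 168) + 63)**2 = (-171 + 63)**2 = (-108)**2 = 11664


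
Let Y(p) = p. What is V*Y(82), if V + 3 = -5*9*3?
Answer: -11316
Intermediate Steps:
V = -138 (V = -3 - 5*9*3 = -3 - 45*3 = -3 - 135 = -138)
V*Y(82) = -138*82 = -11316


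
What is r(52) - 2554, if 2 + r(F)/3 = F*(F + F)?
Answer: 13664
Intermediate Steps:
r(F) = -6 + 6*F² (r(F) = -6 + 3*(F*(F + F)) = -6 + 3*(F*(2*F)) = -6 + 3*(2*F²) = -6 + 6*F²)
r(52) - 2554 = (-6 + 6*52²) - 2554 = (-6 + 6*2704) - 2554 = (-6 + 16224) - 2554 = 16218 - 2554 = 13664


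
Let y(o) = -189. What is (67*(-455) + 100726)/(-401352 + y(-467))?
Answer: -70241/401541 ≈ -0.17493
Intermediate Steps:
(67*(-455) + 100726)/(-401352 + y(-467)) = (67*(-455) + 100726)/(-401352 - 189) = (-30485 + 100726)/(-401541) = 70241*(-1/401541) = -70241/401541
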